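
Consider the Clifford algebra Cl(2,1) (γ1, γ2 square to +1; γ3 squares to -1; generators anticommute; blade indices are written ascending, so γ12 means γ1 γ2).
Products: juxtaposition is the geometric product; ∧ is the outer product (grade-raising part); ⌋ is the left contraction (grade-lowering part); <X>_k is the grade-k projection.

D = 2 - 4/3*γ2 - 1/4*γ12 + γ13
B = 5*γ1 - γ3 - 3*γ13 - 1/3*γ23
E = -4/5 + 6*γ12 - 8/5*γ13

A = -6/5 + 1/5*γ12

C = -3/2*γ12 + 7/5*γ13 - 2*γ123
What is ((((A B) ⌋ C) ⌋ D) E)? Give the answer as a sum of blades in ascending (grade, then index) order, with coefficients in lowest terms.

step 1: -6*γ1 - γ2 + 6/5*γ3 + 53/15*γ13 + γ23 - 1/5*γ123
step 2: 401/75 - 91/50*γ1 + 241/15*γ2 - 42/5*γ3 + 12/5*γ12 - 2*γ13 + 12*γ23
step 3: -2729/225 - 263/60*γ1 - 12013/1800*γ2 - 91/50*γ3 - 401/300*γ12 + 401/75*γ13
step 4: 20629/2250 + 23231/500*γ1 - 23581/1125*γ2 + 3176/375*γ3 - 8963/125*γ12 + 3404/225*γ13 + 11228/375*γ23 - 24298/1125*γ123
Answer: 20629/2250 + 23231/500*γ1 - 23581/1125*γ2 + 3176/375*γ3 - 8963/125*γ12 + 3404/225*γ13 + 11228/375*γ23 - 24298/1125*γ123


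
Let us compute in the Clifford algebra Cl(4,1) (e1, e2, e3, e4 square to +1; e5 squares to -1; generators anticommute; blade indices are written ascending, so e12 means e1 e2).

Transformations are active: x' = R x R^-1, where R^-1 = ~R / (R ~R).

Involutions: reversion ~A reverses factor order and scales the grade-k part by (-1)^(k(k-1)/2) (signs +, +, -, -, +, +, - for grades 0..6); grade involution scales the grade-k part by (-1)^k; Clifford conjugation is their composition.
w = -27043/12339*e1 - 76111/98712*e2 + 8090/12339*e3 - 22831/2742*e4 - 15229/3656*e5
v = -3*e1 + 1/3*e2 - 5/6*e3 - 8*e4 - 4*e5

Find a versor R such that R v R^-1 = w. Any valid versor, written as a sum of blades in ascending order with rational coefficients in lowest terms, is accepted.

Why this works: both vectors square to 2081/36, so q(v) = q(w) and R = v + w = -64060/12339*e1 - 43207/98712*e2 - 4385/24678*e3 - 44767/2742*e4 - 29853/3656*e5 carries v to w — its own direction survives, the complement (v - w)/2 flips.
Answer: -64060/12339*e1 - 43207/98712*e2 - 4385/24678*e3 - 44767/2742*e4 - 29853/3656*e5


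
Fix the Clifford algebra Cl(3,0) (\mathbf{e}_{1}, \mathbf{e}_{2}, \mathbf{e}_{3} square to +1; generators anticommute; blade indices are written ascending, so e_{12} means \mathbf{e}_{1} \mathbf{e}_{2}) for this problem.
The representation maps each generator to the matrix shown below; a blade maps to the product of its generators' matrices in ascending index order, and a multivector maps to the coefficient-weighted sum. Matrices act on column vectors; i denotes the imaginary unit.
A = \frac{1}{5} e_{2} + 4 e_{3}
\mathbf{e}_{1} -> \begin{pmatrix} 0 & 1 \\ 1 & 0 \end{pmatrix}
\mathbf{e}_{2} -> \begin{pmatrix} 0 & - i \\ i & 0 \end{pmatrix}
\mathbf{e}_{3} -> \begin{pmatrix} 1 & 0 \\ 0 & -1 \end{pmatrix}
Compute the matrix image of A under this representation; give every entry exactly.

M = (\frac{1}{5})*rho(e_{2}) + (4)*rho(e_{3}), summed entrywise:
Answer: \begin{pmatrix} 4 & - \frac{i}{5} \\ \frac{i}{5} & -4 \end{pmatrix}


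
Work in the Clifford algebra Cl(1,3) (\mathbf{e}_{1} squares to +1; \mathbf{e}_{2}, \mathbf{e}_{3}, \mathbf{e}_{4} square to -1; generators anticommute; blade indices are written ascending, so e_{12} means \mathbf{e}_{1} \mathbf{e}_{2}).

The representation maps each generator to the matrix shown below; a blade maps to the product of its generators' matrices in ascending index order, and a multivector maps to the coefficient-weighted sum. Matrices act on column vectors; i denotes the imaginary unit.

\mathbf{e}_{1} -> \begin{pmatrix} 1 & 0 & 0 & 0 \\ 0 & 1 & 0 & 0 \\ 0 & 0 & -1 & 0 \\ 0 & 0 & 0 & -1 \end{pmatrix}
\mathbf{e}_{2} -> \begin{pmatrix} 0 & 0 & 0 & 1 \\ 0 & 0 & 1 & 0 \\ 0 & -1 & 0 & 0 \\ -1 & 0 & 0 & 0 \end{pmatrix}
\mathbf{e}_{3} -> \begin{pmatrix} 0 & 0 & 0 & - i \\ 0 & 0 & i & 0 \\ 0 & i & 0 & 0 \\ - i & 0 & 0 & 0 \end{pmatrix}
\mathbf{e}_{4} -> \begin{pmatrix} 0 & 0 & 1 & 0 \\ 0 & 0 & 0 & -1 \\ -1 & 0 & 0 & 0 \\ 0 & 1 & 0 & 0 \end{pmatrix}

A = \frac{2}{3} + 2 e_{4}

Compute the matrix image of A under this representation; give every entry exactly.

M = (\frac{2}{3})*1 + (2)*rho(e_{4}), summed entrywise (1 is the identity matrix):
Answer: \begin{pmatrix} \frac{2}{3} & 0 & 2 & 0 \\ 0 & \frac{2}{3} & 0 & -2 \\ -2 & 0 & \frac{2}{3} & 0 \\ 0 & 2 & 0 & \frac{2}{3} \end{pmatrix}


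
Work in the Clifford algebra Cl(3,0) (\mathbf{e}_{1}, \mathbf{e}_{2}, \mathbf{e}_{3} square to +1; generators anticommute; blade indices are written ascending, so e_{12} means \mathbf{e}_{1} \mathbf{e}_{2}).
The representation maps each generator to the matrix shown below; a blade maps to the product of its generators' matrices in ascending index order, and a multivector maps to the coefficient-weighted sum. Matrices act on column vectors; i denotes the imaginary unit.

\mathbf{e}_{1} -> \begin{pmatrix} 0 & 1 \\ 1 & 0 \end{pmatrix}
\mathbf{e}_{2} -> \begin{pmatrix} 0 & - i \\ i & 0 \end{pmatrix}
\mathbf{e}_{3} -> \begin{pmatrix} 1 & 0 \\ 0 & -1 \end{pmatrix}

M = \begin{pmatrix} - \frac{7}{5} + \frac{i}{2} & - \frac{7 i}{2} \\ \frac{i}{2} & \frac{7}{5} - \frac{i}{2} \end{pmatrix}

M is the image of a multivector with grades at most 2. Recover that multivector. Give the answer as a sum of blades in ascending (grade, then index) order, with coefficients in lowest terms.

Method: 1, rho(e_{1}), rho(e_{2}), rho(e_{3}) form a trace-orthogonal basis of the 2x2 complex matrices (tr(X Y) = 2 if X = Y, else 0), so M = m0*1 + m1*rho(e_{1}) + m2*rho(e_{2}) + m3*rho(e_{3}) with m0 = tr(M)/2 = 0, m1 = tr(M rho(e_{1}))/2 = - \frac{3 i}{2}, m2 = tr(M rho(e_{2}))/2 = 2, m3 = tr(M rho(e_{3}))/2 = - \frac{7}{5} + \frac{i}{2}.
Multiplying table entries, the bivector images are rho(e_{12}) = i*rho(e_{3}), rho(e_{13}) = -i*rho(e_{2}), rho(e_{23}) = i*rho(e_{1}); with real blade coefficients the real parts of m0..m3 are the coefficients of 1, e_{1}, e_{2}, e_{3} and the imaginary parts give the bivectors (e_{23}: Im m1, e_{13}: -Im m2, e_{12}: Im m3).
Answer: 2 e_{2} - \frac{7}{5} e_{3} + \frac{1}{2} e_{12} - \frac{3}{2} e_{23}


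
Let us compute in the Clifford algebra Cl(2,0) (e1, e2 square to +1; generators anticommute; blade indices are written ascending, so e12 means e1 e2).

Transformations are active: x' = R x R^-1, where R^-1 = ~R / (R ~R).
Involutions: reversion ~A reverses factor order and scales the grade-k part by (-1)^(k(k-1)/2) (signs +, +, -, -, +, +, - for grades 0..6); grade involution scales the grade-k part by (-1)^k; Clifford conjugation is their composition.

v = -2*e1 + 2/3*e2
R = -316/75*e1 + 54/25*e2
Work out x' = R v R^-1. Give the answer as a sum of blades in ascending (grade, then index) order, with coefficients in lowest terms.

~R = -316/75*e1 + 54/25*e2, and R ~R = 5044/225, so R^-1 = ~R / (5044/225).
R v = 148/15 + 68/45*e12
Answer: -10774/6305*e1 + 23354/18915*e2


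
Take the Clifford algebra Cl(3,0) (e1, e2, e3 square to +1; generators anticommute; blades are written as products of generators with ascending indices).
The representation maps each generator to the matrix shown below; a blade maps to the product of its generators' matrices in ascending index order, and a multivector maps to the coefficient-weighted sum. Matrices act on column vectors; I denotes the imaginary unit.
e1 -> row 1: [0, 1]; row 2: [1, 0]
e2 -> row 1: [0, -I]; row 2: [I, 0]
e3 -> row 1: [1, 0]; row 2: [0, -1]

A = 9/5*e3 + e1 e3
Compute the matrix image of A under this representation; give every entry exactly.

Bivector images (products of the table entries): rho(e1 e3) = rho(e1)rho(e3) = row 1: [0, -1]; row 2: [1, 0].
M = (9/5)*rho(e3) + (1)*rho(e1 e3), summed entrywise:
Answer: row 1: [9/5, -1]; row 2: [1, -9/5]


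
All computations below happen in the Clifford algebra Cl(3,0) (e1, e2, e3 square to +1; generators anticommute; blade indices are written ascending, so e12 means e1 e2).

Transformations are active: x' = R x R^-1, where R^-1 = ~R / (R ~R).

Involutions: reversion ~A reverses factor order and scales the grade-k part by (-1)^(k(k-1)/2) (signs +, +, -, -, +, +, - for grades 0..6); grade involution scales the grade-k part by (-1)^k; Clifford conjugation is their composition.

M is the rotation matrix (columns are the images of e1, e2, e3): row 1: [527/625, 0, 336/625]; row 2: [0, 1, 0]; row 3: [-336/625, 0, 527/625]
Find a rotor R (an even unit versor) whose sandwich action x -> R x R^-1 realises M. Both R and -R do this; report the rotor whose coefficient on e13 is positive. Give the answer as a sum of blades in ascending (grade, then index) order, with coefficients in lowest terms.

Method: write R = a + b12*e12 + b13*e13 + b23*e23 with a^2 + b12^2 + b13^2 + b23^2 = 1 (so R^-1 = ~R). Expanding the columns R e_j ~R gives tr M = 4a^2 - 1 and, from the antisymmetric part, M21 - M12 = -4a*b12, M13 - M31 = 4a*b13, M32 - M23 = -4a*b23.
Here tr M = 1679/625, so a^2 = (1 + tr M)/4 = 576/625 and a = ±24/25. Taking a = 24/25: M21 - M12 = 0, M13 - M31 = 672/625, M32 - M23 = 0, giving b12 = 0, b13 = 7/25, b23 = 0, i.e. R = 24/25 + 7/25*e13.
Its e13 coefficient is already positive.
Answer: 24/25 + 7/25*e13. Note: both R and -R realise this M (trace 1679/625); the covering map identifies them, and the e13-coefficient sign is the tie-breaker.


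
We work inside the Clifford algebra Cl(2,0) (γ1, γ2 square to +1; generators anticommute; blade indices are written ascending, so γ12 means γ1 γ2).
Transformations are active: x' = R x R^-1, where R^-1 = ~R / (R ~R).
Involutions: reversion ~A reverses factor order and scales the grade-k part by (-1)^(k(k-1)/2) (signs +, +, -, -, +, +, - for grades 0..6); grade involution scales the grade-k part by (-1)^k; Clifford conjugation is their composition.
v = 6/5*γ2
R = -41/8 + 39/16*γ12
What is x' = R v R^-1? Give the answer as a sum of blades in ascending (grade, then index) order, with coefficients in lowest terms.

~R = -41/8 - 39/16*γ12, and R ~R = 8245/256, so R^-1 = ~R / (8245/256).
R v = 117/40*γ1 - 123/20*γ2
Answer: -38376/41225*γ1 + 31218/41225*γ2


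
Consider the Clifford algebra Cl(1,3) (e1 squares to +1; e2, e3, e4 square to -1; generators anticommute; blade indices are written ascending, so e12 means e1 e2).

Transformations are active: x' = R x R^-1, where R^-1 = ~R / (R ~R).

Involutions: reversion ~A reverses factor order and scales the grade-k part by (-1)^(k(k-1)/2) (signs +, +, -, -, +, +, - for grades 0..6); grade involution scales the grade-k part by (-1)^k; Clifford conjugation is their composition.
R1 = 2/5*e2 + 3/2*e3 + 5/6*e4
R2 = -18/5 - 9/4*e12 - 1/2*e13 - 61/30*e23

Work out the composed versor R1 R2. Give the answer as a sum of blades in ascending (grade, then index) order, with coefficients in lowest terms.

Distribute over the terms of R1 (each basis-blade product reordered to ascending indices, repeated generators contracted through their squares):
(2/5*e2) R2 = -9/10*e1 - 36/25*e2 + 61/75*e3 + 1/5*e123
(3/2*e3) R2 = -3/4*e1 - 61/20*e2 - 27/5*e3 - 27/8*e123
(5/6*e4) R2 = -3*e4 - 15/8*e124 - 5/12*e134 - 61/36*e234
Summing the partial products and collecting blades:
Answer: -33/20*e1 - 449/100*e2 - 344/75*e3 - 3*e4 - 127/40*e123 - 15/8*e124 - 5/12*e134 - 61/36*e234


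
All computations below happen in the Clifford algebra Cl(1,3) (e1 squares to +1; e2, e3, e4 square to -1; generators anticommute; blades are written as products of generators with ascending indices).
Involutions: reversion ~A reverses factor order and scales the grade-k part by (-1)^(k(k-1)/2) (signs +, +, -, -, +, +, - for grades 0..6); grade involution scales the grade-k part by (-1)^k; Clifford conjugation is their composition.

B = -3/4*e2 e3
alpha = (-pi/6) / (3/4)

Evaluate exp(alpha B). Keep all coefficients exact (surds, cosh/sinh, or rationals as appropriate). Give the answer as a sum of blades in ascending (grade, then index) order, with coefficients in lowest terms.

B^2 = (-3/4)^2*(e2 e3)^2 = 9/16*(-1) = -9/16 (a basis 2-blade squares to minus the product of its generators' squares).
B^2 = -9/16 — since the square is negative, the closed form is circular: l = 3/4, alpha*l = -pi/6, so exp(alpha B) = cos(-pi/6) + (sin(-pi/6)/(3/4))*B = sqrt(3)/2 + (-2/3)*B.
Answer: sqrt(3)/2 + 1/2*e2 e3


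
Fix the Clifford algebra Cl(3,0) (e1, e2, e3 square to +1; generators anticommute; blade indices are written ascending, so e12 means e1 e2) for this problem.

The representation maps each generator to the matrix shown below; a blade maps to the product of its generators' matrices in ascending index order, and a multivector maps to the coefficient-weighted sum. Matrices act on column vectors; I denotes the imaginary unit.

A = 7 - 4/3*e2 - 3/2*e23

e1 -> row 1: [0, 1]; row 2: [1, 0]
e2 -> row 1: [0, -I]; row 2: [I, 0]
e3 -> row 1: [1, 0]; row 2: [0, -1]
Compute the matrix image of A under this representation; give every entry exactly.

Bivector images (products of the table entries): rho(e23) = rho(e2)rho(e3) = row 1: [0, I]; row 2: [I, 0].
M = (7)*1 + (-4/3)*rho(e2) + (-3/2)*rho(e23), summed entrywise (1 is the identity matrix):
Answer: row 1: [7, -I/6]; row 2: [-17*I/6, 7]


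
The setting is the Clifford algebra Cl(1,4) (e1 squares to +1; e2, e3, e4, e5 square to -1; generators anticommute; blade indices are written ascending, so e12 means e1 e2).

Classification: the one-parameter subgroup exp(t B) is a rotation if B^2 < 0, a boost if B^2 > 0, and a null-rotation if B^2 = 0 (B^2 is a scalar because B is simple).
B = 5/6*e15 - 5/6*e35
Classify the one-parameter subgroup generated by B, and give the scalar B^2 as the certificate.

B^2 term by term: the squares give (5/6)^2*(e15)^2 + (-5/6)^2*(e35)^2 = 25/36*(+1) + 25/36*(-1) = 0 (each basis 2-blade squares to minus the product of its generators' squares); cross terms between blades sharing an index anticommute and cancel. So B^2 = 0.
Answer: null-rotation, certificate B^2 = 0. The class reads off the invariant scalar 0 directly.


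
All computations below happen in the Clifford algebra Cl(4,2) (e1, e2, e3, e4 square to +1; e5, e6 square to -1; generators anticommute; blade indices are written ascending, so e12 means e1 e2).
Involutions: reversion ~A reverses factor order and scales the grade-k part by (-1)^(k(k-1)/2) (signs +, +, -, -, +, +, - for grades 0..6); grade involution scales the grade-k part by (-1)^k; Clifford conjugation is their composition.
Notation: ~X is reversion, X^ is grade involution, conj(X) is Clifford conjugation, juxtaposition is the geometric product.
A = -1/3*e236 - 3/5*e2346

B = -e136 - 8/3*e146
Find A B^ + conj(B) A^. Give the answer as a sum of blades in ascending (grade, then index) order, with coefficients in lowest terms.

first term: 1/3*e12 - 8/5*e123 + 3/5*e124 + 8/9*e1234
second term: -1/3*e12 + 8/5*e123 - 3/5*e124 + 8/9*e1234
Answer: 16/9*e1234


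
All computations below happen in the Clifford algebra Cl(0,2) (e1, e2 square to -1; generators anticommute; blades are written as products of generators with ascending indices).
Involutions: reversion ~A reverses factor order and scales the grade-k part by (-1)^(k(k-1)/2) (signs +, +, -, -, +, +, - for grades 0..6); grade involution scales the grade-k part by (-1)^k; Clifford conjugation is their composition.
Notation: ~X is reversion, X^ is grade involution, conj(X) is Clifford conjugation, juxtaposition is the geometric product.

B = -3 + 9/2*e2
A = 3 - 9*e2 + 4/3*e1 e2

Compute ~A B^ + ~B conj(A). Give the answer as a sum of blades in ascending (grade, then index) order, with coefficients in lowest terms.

first term: -99/2 - 6*e1 + 27/2*e2 + 4*e1 e2
second term: -99/2 - 6*e1 - 27/2*e2 + 4*e1 e2
Answer: -99 - 12*e1 + 8*e1 e2


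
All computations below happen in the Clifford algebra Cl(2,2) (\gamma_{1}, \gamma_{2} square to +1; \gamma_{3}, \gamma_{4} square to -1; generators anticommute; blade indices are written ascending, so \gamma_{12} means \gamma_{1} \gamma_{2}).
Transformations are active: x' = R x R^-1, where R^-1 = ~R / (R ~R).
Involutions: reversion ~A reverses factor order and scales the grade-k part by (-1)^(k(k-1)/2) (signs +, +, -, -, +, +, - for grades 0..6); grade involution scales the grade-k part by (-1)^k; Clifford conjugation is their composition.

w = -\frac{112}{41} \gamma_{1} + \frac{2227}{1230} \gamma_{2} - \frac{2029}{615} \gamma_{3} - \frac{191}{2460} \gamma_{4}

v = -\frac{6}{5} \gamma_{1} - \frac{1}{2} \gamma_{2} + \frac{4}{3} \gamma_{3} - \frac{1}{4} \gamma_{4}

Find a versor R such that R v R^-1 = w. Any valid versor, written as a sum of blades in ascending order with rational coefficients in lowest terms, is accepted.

Take R = v + w = -\frac{806}{205} \gamma_{1} + \frac{806}{615} \gamma_{2} - \frac{403}{205} \gamma_{3} - \frac{403}{1230} \gamma_{4}. Because q(v) = q(w) = -\frac{541}{3600}, conjugation by R sends v exactly to w.
Answer: -\frac{806}{205} \gamma_{1} + \frac{806}{615} \gamma_{2} - \frac{403}{205} \gamma_{3} - \frac{403}{1230} \gamma_{4}


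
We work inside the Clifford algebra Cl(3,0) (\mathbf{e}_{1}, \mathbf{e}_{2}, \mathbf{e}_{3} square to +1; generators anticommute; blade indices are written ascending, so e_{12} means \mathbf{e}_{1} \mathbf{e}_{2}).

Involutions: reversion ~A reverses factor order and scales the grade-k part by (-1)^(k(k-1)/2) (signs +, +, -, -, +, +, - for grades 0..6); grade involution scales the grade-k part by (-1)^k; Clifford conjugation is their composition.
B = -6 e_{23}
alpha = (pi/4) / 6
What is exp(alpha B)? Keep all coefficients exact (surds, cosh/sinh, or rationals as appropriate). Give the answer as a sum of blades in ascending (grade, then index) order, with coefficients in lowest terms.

B^2 = (-6)^2*(e_{23})^2 = 36*(-1) = -36 (a basis 2-blade squares to minus the product of its generators' squares).
B^2 = -36 — the negative square puts this in the circular regime; l = 6, alpha*l = \frac{\pi}{4}, so exp(alpha B) = cos(\frac{\pi}{4}) + (sin(\frac{\pi}{4})/6)*B = \frac{\sqrt{2}}{2} + (\frac{\sqrt{2}}{12})*B.
Answer: \frac{\sqrt{2}}{2} - \frac{\sqrt{2}}{2} e_{23}


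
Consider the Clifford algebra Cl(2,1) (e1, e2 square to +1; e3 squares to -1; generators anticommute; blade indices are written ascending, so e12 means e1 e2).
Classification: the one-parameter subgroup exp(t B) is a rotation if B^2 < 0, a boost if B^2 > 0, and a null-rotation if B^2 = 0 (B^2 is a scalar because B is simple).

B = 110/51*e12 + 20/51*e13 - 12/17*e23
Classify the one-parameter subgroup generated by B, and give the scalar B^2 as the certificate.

B^2 term by term: the squares give (110/51)^2*(e12)^2 + (20/51)^2*(e13)^2 + (-12/17)^2*(e23)^2 = 12100/2601*(-1) + 400/2601*(+1) + 144/289*(+1) = -4 (each basis 2-blade squares to minus the product of its generators' squares); cross terms between blades sharing an index anticommute and cancel. So B^2 = -4.
Answer: rotation, certificate B^2 = -4. Because -4 is invariant under every versor sandwich, the classification follows from its sign alone.


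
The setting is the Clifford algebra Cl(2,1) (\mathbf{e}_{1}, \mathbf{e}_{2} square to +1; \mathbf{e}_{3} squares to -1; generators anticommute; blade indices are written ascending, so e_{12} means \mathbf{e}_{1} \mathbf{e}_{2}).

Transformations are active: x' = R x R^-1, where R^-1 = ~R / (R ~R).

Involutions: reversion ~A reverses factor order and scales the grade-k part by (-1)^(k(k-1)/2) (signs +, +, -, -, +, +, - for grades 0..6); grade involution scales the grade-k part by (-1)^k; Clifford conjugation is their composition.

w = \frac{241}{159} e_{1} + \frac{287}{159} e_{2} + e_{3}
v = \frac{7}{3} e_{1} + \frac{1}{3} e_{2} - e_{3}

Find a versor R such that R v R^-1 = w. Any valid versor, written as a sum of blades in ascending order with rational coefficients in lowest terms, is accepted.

R = v + w = \frac{204}{53} e_{1} + \frac{340}{159} e_{2} works: the equal norms (\frac{41}{9}) guarantee its sandwich swaps v into w.
Answer: \frac{204}{53} e_{1} + \frac{340}{159} e_{2}


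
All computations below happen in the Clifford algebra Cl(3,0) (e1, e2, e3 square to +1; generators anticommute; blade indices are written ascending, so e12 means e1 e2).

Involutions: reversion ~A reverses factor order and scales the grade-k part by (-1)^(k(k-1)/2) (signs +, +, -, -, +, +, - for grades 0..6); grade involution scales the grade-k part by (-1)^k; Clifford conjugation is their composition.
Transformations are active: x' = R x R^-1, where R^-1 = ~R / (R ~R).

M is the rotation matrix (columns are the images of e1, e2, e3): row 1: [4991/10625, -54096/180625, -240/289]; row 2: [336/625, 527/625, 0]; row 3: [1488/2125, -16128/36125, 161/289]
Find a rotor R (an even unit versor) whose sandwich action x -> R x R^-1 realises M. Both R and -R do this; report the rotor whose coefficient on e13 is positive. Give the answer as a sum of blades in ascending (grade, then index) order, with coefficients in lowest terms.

Method: write R = a + b12*e12 + b13*e13 + b23*e23 with a^2 + b12^2 + b13^2 + b23^2 = 1 (so R^-1 = ~R). Expanding the columns R e_j ~R gives tr M = 4a^2 - 1 and, from the antisymmetric part, M21 - M12 = -4a*b12, M13 - M31 = 4a*b13, M32 - M23 = -4a*b23.
Here tr M = 13511/7225, so a^2 = (1 + tr M)/4 = 5184/7225 and a = ±72/85. Taking a = 72/85: M21 - M12 = 6048/7225, M13 - M31 = -55296/36125, M32 - M23 = -16128/36125, giving b12 = -21/85, b13 = -192/425, b23 = 56/425, i.e. R = 72/85 - 21/85*e12 - 192/425*e13 + 56/425*e23.
Its e13 coefficient is negative, so report the other preimage -R.
Answer: -72/85 + 21/85*e12 + 192/425*e13 - 56/425*e23. Why the constraint matters: R and -R act identically through the sandwich — M has trace 13511/7225 either way — so only the sign condition on e13 picks one of the two preimages.


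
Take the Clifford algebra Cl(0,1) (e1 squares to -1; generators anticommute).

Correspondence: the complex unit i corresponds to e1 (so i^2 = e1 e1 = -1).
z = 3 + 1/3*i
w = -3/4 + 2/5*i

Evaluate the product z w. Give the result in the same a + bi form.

In blades: z = 3 + 1/3*e1, w = -3/4 + 2/5*e1.
Distribute z over w term by term (generator squares from the signature, products reordered to ascending indices): (3)*w = -9/4 + 6/5*e1; (1/3*e1)*w = -2/15 - 1/4*e1.
Sum: -143/60 + 19/20*e1; translating back through the correspondence:
Answer: -143/60 + 19/20*i


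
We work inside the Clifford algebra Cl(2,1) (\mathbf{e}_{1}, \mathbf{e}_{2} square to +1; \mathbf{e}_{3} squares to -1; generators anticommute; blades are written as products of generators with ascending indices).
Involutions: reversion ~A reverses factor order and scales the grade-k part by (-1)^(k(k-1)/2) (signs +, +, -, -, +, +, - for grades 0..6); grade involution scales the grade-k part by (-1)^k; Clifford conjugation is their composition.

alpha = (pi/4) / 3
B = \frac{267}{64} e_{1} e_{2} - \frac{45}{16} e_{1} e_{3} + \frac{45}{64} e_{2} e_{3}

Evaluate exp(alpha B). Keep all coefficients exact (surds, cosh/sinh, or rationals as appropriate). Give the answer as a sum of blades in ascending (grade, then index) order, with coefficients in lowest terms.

B^2 term by term: the squares give (\frac{267}{64})^2*(e_{1} e_{2})^2 + (-\frac{45}{16})^2*(e_{1} e_{3})^2 + (\frac{45}{64})^2*(e_{2} e_{3})^2 = \frac{71289}{4096}*(-1) + \frac{2025}{256}*(+1) + \frac{2025}{4096}*(+1) = -9 (each basis 2-blade squares to minus the product of its generators' squares); cross terms between blades sharing an index anticommute and cancel. So B^2 = -9.
B^2 = -9 — B^2 < 0, so the exponential closes trigonometrically: l = 3, alpha*l = \frac{\pi}{4}, so exp(alpha B) = cos(\frac{\pi}{4}) + (sin(\frac{\pi}{4})/3)*B = \frac{\sqrt{2}}{2} + (\frac{\sqrt{2}}{6})*B.
Answer: \frac{\sqrt{2}}{2} + \frac{89 \sqrt{2}}{128} e_{1} e_{2} - \frac{15 \sqrt{2}}{32} e_{1} e_{3} + \frac{15 \sqrt{2}}{128} e_{2} e_{3}


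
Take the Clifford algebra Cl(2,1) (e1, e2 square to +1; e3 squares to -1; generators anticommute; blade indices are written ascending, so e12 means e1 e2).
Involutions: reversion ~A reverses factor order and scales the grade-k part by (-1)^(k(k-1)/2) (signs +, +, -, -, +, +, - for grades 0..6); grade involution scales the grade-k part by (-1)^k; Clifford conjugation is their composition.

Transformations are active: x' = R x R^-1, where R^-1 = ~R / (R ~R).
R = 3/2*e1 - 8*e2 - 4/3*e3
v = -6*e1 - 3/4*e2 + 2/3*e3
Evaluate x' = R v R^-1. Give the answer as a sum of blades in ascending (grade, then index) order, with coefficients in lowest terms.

~R = 3/2*e1 - 8*e2 - 4/3*e3, and R ~R = 2321/36, so R^-1 = ~R / (2321/36).
R v = -19/9 - 393/8*e12 - 7*e13 - 19/3*e23
Answer: 13698/2321*e1 + 11827/9284*e2 - 4034/6963*e3


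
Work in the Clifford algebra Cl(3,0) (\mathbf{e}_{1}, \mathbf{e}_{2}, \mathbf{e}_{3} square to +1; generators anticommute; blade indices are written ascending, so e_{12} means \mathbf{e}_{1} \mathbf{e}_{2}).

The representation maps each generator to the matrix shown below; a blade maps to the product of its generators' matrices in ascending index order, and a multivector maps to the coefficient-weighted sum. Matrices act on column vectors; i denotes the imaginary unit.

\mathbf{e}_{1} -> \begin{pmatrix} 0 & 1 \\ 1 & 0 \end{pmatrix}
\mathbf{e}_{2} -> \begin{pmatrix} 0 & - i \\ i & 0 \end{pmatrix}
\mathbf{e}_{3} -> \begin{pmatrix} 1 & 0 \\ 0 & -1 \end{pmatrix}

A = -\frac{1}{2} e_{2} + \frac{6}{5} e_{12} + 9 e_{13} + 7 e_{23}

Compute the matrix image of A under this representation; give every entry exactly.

Bivector images (products of the table entries): rho(e_{12}) = rho(\mathbf{e}_{1})rho(\mathbf{e}_{2}) = \begin{pmatrix} i & 0 \\ 0 & - i \end{pmatrix}; rho(e_{13}) = rho(\mathbf{e}_{1})rho(\mathbf{e}_{3}) = \begin{pmatrix} 0 & -1 \\ 1 & 0 \end{pmatrix}; rho(e_{23}) = rho(\mathbf{e}_{2})rho(\mathbf{e}_{3}) = \begin{pmatrix} 0 & i \\ i & 0 \end{pmatrix}.
M = (-\frac{1}{2})*rho(e_{2}) + (\frac{6}{5})*rho(e_{12}) + (9)*rho(e_{13}) + (7)*rho(e_{23}), summed entrywise:
Answer: \begin{pmatrix} \frac{6 i}{5} & -9 + \frac{15 i}{2} \\ 9 + \frac{13 i}{2} & - \frac{6 i}{5} \end{pmatrix}


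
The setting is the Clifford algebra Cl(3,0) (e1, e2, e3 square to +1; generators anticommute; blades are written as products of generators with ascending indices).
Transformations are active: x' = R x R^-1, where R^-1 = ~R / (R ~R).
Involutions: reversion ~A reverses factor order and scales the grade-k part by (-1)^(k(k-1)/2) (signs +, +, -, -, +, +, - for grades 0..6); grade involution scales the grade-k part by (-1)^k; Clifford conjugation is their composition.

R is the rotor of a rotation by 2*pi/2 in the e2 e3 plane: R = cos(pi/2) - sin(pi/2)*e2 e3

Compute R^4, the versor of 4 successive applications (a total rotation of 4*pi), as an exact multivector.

Rotor phase runs at HALF the rotation angle; powers of one rotor simply add phase, so after 4 steps in e2 e3 the phase is 4*pi/2 = 2*pi and R^4 = cos(2*pi) - sin(2*pi)*e2 e3.
cos(2*pi) = 1 and sin(2*pi) = 0, so R^4 = 1. The total rotation 4*pi is 2 full turns, so every vector returns to itself, yet the rotor is +1, back on the identity sheet (an even number of 2*pi turns).
Answer: 1


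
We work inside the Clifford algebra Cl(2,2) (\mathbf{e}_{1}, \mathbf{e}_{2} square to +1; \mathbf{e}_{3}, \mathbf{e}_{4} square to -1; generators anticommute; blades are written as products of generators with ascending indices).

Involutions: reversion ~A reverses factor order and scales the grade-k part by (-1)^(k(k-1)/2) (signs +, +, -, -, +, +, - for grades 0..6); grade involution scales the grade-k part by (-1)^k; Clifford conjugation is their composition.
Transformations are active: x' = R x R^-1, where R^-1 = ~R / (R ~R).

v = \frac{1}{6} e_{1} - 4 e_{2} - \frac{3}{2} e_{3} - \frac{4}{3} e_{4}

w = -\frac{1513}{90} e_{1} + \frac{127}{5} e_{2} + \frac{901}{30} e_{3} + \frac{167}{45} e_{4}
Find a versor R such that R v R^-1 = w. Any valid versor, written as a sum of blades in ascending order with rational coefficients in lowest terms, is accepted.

A norm check does it: q(v) = q(w) = 12, hence R = v + w = -\frac{749}{45} e_{1} + \frac{107}{5} e_{2} + \frac{428}{15} e_{3} + \frac{107}{45} e_{4} realises the map — parallel part kept, (v - w)/2 negated, v carried to w.
Answer: -\frac{749}{45} e_{1} + \frac{107}{5} e_{2} + \frac{428}{15} e_{3} + \frac{107}{45} e_{4}


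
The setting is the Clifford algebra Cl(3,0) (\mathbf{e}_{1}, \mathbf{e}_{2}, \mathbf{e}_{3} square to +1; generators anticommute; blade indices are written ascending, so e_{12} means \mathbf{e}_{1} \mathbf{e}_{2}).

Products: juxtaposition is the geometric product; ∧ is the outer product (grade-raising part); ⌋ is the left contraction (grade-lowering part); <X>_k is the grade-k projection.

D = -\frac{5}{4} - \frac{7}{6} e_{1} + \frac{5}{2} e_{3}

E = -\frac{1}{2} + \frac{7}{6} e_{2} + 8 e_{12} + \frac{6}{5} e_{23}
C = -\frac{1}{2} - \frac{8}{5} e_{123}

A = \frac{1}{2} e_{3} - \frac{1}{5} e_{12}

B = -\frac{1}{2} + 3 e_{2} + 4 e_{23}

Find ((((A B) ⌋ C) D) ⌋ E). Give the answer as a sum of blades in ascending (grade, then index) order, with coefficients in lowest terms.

step 1: -\frac{3}{5} e_{1} - 2 e_{2} - \frac{1}{4} e_{3} + \frac{1}{10} e_{12} - \frac{4}{5} e_{13} - \frac{3}{2} e_{23}
step 2: -\frac{12}{5} e_{1} + \frac{32}{25} e_{2} + \frac{4}{25} e_{3} + \frac{2}{5} e_{12} - \frac{16}{5} e_{13} + \frac{24}{25} e_{23}
step 3: \frac{16}{5} - 5 e_{1} + \frac{19}{15} e_{2} - \frac{59}{15} e_{3} + \frac{149}{150} e_{12} - \frac{136}{75} e_{13} + 2 e_{23} - \frac{3}{25} e_{123}
step 4: -\frac{4711}{450} - \frac{152}{15} e_{1} - \frac{2366}{75} e_{2} + \frac{38}{25} e_{3} + \frac{128}{5} e_{12} + \frac{96}{25} e_{23}
Answer: -\frac{4711}{450} - \frac{152}{15} e_{1} - \frac{2366}{75} e_{2} + \frac{38}{25} e_{3} + \frac{128}{5} e_{12} + \frac{96}{25} e_{23}


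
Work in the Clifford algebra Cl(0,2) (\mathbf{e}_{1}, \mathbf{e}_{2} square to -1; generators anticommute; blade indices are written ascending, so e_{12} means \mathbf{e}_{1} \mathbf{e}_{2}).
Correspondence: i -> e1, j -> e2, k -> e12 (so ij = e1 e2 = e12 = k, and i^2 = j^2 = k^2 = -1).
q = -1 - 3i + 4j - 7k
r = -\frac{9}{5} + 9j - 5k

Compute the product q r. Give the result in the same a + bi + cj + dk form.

In blades: q = -1 - 3 e_{1} + 4 e_{2} - 7 e_{12}, r = -\frac{9}{5} + 9 e_{2} - 5 e_{12}.
Distribute q over r term by term (generator squares from the signature, products reordered to ascending indices): (-1)*r = \frac{9}{5} - 9 e_{2} + 5 e_{12}; (-3 e_{1})*r = \frac{27}{5} e_{1} - 15 e_{2} - 27 e_{12}; (4 e_{2})*r = -36 - 20 e_{1} - \frac{36}{5} e_{2}; (-7 e_{12})*r = -35 + 63 e_{1} + \frac{63}{5} e_{12}.
Sum: -\frac{346}{5} + \frac{242}{5} e_{1} - \frac{156}{5} e_{2} - \frac{47}{5} e_{12}; translating back through the correspondence:
Answer: -\frac{346}{5} + \frac{242}{5}i - \frac{156}{5}j - \frac{47}{5}k


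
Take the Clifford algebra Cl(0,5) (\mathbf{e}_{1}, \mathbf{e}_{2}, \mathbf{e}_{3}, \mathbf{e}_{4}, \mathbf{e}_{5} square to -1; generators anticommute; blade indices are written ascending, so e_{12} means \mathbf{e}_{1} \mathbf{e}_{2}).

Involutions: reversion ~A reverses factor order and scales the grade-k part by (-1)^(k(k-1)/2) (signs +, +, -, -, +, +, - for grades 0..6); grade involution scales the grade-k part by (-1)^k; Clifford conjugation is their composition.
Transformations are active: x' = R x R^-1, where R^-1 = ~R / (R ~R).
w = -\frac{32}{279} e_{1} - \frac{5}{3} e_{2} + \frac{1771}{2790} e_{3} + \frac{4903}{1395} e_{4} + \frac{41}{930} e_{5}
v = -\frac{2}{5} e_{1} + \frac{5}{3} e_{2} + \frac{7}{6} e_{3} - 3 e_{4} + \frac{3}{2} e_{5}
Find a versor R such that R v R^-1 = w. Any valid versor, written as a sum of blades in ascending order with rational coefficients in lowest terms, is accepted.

Reasoning: v^2 = w^2 = -\frac{6997}{450} since conjugation preserves the quadratic form; R = v + w = -\frac{718}{1395} e_{1} + \frac{2513}{1395} e_{3} + \frac{718}{1395} e_{4} + \frac{718}{465} e_{5} is then valid when invertible, keeping its own part and reversing (v - w)/2.
Answer: -\frac{718}{1395} e_{1} + \frac{2513}{1395} e_{3} + \frac{718}{1395} e_{4} + \frac{718}{465} e_{5}


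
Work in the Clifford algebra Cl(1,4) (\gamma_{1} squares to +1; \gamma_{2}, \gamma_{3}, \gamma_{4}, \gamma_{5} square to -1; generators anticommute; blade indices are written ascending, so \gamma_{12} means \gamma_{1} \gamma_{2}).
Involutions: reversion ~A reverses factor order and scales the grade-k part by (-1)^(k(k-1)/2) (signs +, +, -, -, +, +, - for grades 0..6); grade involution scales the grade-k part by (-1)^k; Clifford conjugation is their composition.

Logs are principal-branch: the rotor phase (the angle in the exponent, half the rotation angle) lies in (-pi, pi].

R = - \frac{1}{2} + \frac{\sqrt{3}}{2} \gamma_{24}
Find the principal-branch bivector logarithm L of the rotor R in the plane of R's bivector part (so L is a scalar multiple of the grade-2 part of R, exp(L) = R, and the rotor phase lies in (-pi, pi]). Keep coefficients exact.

The scalar part of R is - \frac{1}{2}, which pins the rotor phase on the principal branch; dividing the bivector part by the sine of that phase recovers the unit plane, and L is the phase times that plane.
Concretely: cos(phase) = - \frac{1}{2} gives phase = ±\frac{2 \pi}{3}, and since phase/sin(phase) is even the sign is immaterial: L = (phase/sin(phase)) * <R>_2 = (\frac{4 \sqrt{3} \pi}{9}) * <R>_2.
Answer: \frac{2 \pi}{3} \gamma_{24}


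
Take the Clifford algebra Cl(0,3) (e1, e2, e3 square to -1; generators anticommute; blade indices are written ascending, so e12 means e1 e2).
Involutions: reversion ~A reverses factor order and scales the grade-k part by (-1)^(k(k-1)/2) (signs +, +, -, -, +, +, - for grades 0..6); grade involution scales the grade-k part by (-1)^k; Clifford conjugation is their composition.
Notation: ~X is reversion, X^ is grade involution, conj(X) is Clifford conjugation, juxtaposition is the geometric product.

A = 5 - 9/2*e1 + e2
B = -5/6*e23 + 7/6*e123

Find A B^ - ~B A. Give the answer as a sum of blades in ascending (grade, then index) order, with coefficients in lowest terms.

first term: 5/6*e3 - 7/6*e13 - 113/12*e23 - 25/12*e123
second term: 5/6*e3 - 7/6*e13 - 13/12*e23 - 115/12*e123
Answer: -25/3*e23 + 15/2*e123


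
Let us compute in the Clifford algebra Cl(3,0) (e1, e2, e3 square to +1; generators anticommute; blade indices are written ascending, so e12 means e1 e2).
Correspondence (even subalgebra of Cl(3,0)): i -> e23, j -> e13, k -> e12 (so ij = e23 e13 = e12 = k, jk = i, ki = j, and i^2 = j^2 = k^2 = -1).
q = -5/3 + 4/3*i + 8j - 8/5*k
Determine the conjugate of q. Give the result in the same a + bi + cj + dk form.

In blades: q = -5/3 - 8/5*e12 + 8*e13 + 4/3*e23.
Quaternion conjugation is reversion on the even subalgebra: the scalar is fixed and every grade-2 blade flips sign, giving -5/3 + 8/5*e12 - 8*e13 - 4/3*e23; translating back:
Answer: -5/3 - 4/3*i - 8j + 8/5*k


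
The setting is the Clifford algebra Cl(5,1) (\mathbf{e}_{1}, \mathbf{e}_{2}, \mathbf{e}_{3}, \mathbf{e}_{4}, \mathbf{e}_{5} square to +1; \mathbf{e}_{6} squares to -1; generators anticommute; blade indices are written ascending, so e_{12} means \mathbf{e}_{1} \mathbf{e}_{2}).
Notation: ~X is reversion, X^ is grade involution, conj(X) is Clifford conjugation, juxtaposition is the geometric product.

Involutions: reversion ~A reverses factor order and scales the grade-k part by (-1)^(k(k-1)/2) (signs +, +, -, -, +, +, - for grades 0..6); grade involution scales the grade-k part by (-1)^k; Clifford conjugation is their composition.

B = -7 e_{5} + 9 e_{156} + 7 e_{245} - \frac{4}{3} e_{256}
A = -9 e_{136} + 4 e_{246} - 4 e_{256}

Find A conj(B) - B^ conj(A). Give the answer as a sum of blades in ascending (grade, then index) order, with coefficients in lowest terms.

first term: \frac{16}{3} + 36 e_{12} + 28 e_{26} - 81 e_{35} - \frac{16}{3} e_{45} + 28 e_{46} + 28 e_{56} + 12 e_{1235} - 36 e_{1245} + 63 e_{1356} - 28 e_{2456} - 63 e_{123456}
second term: -\frac{16}{3} + 36 e_{12} + 28 e_{26} - 81 e_{35} - \frac{16}{3} e_{45} + 28 e_{46} + 28 e_{56} - 12 e_{1235} + 36 e_{1245} - 63 e_{1356} + 28 e_{2456} - 63 e_{123456}
Answer: \frac{32}{3} + 24 e_{1235} - 72 e_{1245} + 126 e_{1356} - 56 e_{2456}


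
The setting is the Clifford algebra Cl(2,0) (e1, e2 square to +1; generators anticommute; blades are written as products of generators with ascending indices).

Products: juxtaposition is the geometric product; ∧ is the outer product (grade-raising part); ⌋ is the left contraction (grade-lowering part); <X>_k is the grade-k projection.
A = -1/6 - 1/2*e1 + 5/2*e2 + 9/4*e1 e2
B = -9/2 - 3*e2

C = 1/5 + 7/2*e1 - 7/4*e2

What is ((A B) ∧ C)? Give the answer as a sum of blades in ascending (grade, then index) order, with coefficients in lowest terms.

step 1: -27/4 - 9/2*e1 - 43/4*e2 - 69/8*e1 e2
step 2: -27/20 - 981/40*e1 + 773/80*e2 + 1751/40*e1 e2
Answer: -27/20 - 981/40*e1 + 773/80*e2 + 1751/40*e1 e2


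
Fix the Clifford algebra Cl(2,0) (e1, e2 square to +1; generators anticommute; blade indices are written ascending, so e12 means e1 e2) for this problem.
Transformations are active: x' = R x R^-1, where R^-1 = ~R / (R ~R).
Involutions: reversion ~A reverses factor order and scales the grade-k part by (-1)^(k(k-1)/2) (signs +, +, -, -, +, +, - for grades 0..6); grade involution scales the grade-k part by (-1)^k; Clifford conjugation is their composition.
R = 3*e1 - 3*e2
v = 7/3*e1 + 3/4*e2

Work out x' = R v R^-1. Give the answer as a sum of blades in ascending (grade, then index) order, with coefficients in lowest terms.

~R = 3*e1 - 3*e2, and R ~R = 18, so R^-1 = ~R / (18).
R v = 19/4 + 37/4*e12
Answer: -3/4*e1 - 7/3*e2


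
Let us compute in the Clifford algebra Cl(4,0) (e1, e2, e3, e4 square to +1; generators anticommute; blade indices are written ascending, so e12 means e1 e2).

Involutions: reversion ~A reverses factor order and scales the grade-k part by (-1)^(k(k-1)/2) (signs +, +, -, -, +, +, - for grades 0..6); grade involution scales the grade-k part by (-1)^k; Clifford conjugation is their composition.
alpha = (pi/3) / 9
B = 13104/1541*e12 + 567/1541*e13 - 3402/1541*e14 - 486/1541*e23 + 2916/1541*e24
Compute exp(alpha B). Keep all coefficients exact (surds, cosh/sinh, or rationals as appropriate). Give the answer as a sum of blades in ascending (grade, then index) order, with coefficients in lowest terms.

B^2 term by term: the squares give (13104/1541)^2*(e12)^2 + (567/1541)^2*(e13)^2 + (-3402/1541)^2*(e14)^2 + (-486/1541)^2*(e23)^2 + (2916/1541)^2*(e24)^2 = 171714816/2374681*(-1) + 321489/2374681*(-1) + 11573604/2374681*(-1) + 236196/2374681*(-1) + 8503056/2374681*(-1) = -81 (each basis 2-blade squares to minus the product of its generators' squares); cross terms between blades sharing an index anticommute and cancel; the commuting (index-disjoint) pairs give grade-4 terms 2*c*c'*(blade product), which cancel blade by blade — e1234: -3306744/2374681 + 3306744/2374681 = 0 — confirming B is simple. So B^2 = -81.
B^2 = -81 — a negative square means the series sums to a rotation: l = 9, alpha*l = pi/3, so exp(alpha B) = cos(pi/3) + (sin(pi/3)/9)*B = 1/2 + (sqrt(3)/18)*B.
Answer: 1/2 + 728*sqrt(3)/1541*e12 + 63*sqrt(3)/3082*e13 - 189*sqrt(3)/1541*e14 - 27*sqrt(3)/1541*e23 + 162*sqrt(3)/1541*e24


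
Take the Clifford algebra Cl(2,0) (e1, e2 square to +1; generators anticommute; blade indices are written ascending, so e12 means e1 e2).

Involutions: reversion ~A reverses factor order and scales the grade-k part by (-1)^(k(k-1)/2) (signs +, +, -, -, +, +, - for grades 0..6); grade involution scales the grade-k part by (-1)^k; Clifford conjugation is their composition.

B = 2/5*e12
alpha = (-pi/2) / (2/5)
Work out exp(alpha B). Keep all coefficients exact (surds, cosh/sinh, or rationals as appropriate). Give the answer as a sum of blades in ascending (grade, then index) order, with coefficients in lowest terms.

B^2 = (2/5)^2*(e12)^2 = 4/25*(-1) = -4/25 (a basis 2-blade squares to minus the product of its generators' squares).
B^2 = -4/25 — the negative square puts this in the circular regime; l = 2/5, alpha*l = -pi/2, so exp(alpha B) = cos(-pi/2) + (sin(-pi/2)/(2/5))*B = 0 + (-5/2)*B.
Answer: -e12


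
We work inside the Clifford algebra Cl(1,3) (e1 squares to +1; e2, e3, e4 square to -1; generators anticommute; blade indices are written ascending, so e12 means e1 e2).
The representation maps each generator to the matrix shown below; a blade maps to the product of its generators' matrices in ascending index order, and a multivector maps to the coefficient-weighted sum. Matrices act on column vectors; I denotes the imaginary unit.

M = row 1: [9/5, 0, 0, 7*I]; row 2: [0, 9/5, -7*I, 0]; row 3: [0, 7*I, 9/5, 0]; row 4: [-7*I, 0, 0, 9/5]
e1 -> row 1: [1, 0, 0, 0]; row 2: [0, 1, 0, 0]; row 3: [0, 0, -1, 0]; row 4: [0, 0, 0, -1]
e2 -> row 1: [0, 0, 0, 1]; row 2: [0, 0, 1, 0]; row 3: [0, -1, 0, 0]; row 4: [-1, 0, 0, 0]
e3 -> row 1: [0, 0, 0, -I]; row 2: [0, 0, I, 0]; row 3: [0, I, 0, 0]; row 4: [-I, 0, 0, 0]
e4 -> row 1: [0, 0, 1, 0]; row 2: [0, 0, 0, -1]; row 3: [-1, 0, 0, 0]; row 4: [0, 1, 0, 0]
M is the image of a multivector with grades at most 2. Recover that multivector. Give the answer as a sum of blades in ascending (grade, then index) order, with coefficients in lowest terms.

Method: the blade images are trace-orthogonal — tr(rho(e_A) rho(e_B)^-1) = 4 if A = B and 0 otherwise — and rho(e_A)^-1 = (e_A)^2 * rho(e_A) with (e_A)^2 = +1 or -1, so the coefficient of e_A in the preimage is (e_A)^2 * tr(M rho(e_A))/4.
Nonzero projections over blades of grade <= 2: 1: (1)^2 = +1, tr(M 1) = 36/5, coefficient 9/5; e13: (e13)^2 = +1, tr(M rho(e13)) = -28, coefficient -7. Every other blade of grade <= 2 projects to 0.
Answer: 9/5 - 7*e13
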